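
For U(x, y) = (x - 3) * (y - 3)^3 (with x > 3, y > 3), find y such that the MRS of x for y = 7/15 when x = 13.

MU_x = (y−3)^3, MU_y = 3·(x−3)·(y−3)^2.
MRS = (1/3)·(y−3)/(x−3).
Substitute x = 13: MRS = (y − 3)/30. Setting this equal to 7/15 gives y − 3 = (7/15)·30 = 14, so y = 17.

y = 17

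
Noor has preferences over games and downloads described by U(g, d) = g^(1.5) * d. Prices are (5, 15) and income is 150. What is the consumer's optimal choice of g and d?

g* = 18, d* = 4

MU_g = 1.5·√g·d and MU_d = g^(1.5).
MRS = MU_g/MU_d = (1.5)·d/g.
Tangency: set MRS = p_g/p_d = 5/15 = 1/3.
So (1.5)·d/g = 1/3, i.e. d = (2/9)·g.
Substitute into the budget 5·g + 15·d = 150: (25/3)·g = 150, so g* = 18.
Then d* = (2/9)·18 = 4.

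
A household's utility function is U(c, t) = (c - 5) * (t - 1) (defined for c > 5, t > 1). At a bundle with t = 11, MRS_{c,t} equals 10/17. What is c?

c = 22

MU_c = (t−1), MU_t = (c−5).
MRS = (t−1)/(c−5).
Substitute t = 11: MRS = 10/(c − 5). Setting this equal to 10/17 gives c − 5 = 10/(10/17) = 17, so c = 22.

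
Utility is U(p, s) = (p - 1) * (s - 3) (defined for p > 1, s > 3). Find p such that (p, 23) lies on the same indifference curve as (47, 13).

p = 24

U(47, 13) = 460.
Set U(p, 23) = 460 and solve.
With s = 23: (23 − 3) = 20, so (p − 1) = 460/20 = 23.
So p = 1 + 23 = 24.
Check: U(24, 23) = 460.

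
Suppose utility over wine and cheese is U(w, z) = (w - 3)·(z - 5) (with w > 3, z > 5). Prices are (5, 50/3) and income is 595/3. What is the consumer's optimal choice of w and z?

w* = 13, z* = 8

MU_w = (z−5), MU_z = (w−3).
MRS = (z−5)/(w−3).
Tangency: set MRS = p_w/p_z = 5/(50/3) = 0.3.
So (z − 5)/(w − 3) = 0.3, i.e. (z − 5) = 0.3·(w − 3).
Rewrite the budget in excess-of-subsistence terms: 5·(w − 3) + (50/3)·(z − 5) = 595/3 − 5·3 − (50/3)·5 = 100.
Substituting, 10·(w − 3) = 100, so w − 3 = 10 and w* = 13.
Then z − 5 = 0.3·10 = 3, so z* = 8.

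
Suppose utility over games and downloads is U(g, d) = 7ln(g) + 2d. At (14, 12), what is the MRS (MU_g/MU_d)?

MRS = 0.25

MU_g = 7/g, MU_d = 2.
MRS = 7/g ÷ 2.
At (14, 12): MRS = 0.25.
That is, one extra unit of g is worth 0.25 units of d at the margin.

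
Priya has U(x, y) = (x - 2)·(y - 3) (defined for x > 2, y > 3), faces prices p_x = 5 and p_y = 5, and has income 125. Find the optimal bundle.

x* = 12, y* = 13

MU_x = (y−3), MU_y = (x−2).
MRS = (y−3)/(x−2).
Tangency: set MRS = p_x/p_y = 5/5 = 1.
So (y − 3)/(x − 2) = 1, i.e. (y − 3) = (x − 2).
Rewrite the budget in excess-of-subsistence terms: 5·(x − 2) + 5·(y − 3) = 125 − 5·2 − 5·3 = 100.
Substituting, 10·(x − 2) = 100, so x − 2 = 10 and x* = 12.
Then y − 3 = 10, so y* = 13.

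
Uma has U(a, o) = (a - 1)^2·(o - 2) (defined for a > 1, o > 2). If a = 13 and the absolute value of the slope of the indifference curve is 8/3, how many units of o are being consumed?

o = 18

MU_a = 2·(a−1)·(o−2), MU_o = (a−1)^2.
MRS = (2/1)·(o−2)/(a−1).
Substitute a = 13: MRS = (o − 2)/6. Setting this equal to 8/3 gives o − 2 = (8/3)·6 = 16, so o = 18.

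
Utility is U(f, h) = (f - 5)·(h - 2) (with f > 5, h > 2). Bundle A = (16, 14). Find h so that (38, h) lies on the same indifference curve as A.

U(16, 14) = 132.
Set U(38, h) = 132 and solve.
With f = 38: (38 − 5) = 33, so (h − 2) = 132/33 = 4.
So h = 2 + 4 = 6.
Check: U(38, 6) = 132.

h = 6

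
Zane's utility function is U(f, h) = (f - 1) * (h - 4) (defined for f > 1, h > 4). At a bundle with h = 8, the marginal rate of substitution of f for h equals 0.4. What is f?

MU_f = (h−4), MU_h = (f−1).
MRS = (h−4)/(f−1).
Substitute h = 8: MRS = 4/(f − 1). Setting this equal to 0.4 gives f − 1 = 4/0.4 = 10, so f = 11.

f = 11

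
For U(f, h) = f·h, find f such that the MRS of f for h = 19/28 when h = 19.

MU_f = h and MU_h = f.
MRS = MU_f/MU_h = h/f.
Substitute h = 19: MRS = 19/f. Setting 19/f = 19/28 gives f = 19/(19/28) = 28.

f = 28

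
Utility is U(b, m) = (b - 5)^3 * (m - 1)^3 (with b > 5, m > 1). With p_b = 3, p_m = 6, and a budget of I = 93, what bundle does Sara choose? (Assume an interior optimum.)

MU_b = 3·(b−5)^2·(m−1)^3, MU_m = 3·(b−5)^3·(m−1)^2.
MRS = (m−1)/(b−5).
Tangency: set MRS = p_b/p_m = 3/6 = 0.5.
So (m − 1)/(b − 5) = 0.5, i.e. (m − 1) = 0.5·(b − 5).
Rewrite the budget in excess-of-subsistence terms: 3·(b − 5) + 6·(m − 1) = 93 − 3·5 − 6·1 = 72.
Substituting, 6·(b − 5) = 72, so b − 5 = 12 and b* = 17.
Then m − 1 = 0.5·12 = 6, so m* = 7.

b* = 17, m* = 7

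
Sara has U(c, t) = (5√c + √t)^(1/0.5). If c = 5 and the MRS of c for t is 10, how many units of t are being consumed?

t = 20

For CES with ρ = 0.5, MRS = (5/1)·√(t/c).
Setting (5/1)·√(t/5) = 10 gives √(t/5) = 2, so t/5 = 4 and t = 20.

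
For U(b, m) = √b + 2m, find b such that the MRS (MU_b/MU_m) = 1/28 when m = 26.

b = 49

MU_b = 1/(2√b), MU_m = 2.
MRS = 1/(2√b) ÷ 2.
MRS depends only on b: 0.25/√b = 1/28 ⇒ √b = 0.25/(1/28) = 7 ⇒ b = 49.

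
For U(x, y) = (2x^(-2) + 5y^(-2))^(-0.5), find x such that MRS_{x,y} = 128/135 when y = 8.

x = 6

For CES with ρ = -2, MRS = (2/5)·(y/x)^3.
Setting (2/5)·(8/x)^3 = 128/135 gives (8/x)^3 = 64/27, so 8/x = 4/3 and x = 6.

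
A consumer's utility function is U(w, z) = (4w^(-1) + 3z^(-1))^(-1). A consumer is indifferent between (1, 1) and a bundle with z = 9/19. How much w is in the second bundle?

w = 6

U depends on (w, z) only through S = 4w^(-1) + 3z^(-1), so equal utility means equal S. At (1, 1): S = 7.
With z = 9/19: 3·(9/19)^(-1) = 19/3, so 4w^(-1) = 7 − 19/3 = 2/3, i.e. w^(-1) = 1/6.
Hence w = 1/(1/6) = 6.
Check: U(6, 9/19) = 0.1429.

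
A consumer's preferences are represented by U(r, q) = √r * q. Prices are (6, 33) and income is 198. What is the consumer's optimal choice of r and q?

MU_r = 0.5·r^(-0.5)·q and MU_q = √r.
MRS = MU_r/MU_q = (0.5)·q/r.
Tangency: set MRS = p_r/p_q = 6/33 = 2/11.
So (0.5)·q/r = 2/11, i.e. q = (4/11)·r.
Substitute into the budget 6·r + 33·q = 198: 18·r = 198, so r* = 11.
Then q* = (4/11)·11 = 4.

r* = 11, q* = 4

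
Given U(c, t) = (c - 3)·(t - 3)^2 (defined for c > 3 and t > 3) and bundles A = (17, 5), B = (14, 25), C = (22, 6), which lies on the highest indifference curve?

Bundle B

Evaluate utility at each bundle:
U(A) = 56.
U(B) = 5324.
U(C) = 171.
Highest utility is B, so B ≻ C ≻ A.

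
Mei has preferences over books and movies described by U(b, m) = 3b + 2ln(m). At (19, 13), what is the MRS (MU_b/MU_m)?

MU_b = 3, MU_m = 2/m.
MRS = 3 ÷ (2/m).
At (19, 13): MRS = 19.5.
That is, one extra unit of b is worth 19.5 units of m at the margin.

MRS = 19.5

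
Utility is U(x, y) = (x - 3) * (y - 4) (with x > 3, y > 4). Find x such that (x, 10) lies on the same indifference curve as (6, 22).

U(6, 22) = 54.
Set U(x, 10) = 54 and solve.
With y = 10: (10 − 4) = 6, so (x − 3) = 54/6 = 9.
So x = 3 + 9 = 12.
Check: U(12, 10) = 54.

x = 12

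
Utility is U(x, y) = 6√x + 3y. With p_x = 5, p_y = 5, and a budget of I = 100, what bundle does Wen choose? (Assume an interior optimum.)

MU_x = 6/(2√x), MU_y = 3.
MRS = 6/(2√x) ÷ 3.
Tangency: set MRS = p_x/p_y = 5/5 = 1.
MRS depends only on x: 1/√x = 1 ⇒ √x = 1/1 = 1 ⇒ x* = 1.
From the budget, 5·y = 100 − 5·1 = 95, so y* = 19.

x* = 1, y* = 19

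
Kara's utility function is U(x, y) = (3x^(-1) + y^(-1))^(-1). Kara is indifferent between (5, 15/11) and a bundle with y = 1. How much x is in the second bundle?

x = 9

U depends on (x, y) only through S = 3x^(-1) + y^(-1), so equal utility means equal S. At (5, 15/11): S = 4/3.
With y = 1: 1^(-1) = 1, so 3x^(-1) = 4/3 − 1 = 1/3, i.e. x^(-1) = 1/9.
Hence x = 1/(1/9) = 9.
Check: U(9, 1) = 0.75.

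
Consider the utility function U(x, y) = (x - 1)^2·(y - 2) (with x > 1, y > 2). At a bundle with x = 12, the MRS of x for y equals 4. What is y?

MU_x = 2·(x−1)·(y−2), MU_y = (x−1)^2.
MRS = (2/1)·(y−2)/(x−1).
Substitute x = 12: MRS = (y − 2)/5.5. Setting this equal to 4 gives y − 2 = 4·5.5 = 22, so y = 24.

y = 24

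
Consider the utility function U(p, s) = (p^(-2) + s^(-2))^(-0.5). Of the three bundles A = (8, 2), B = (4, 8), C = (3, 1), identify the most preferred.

Bundle B

Evaluate utility at each bundle:
U(A) = 1.940.
U(B) = 3.578.
U(C) = 0.949.
Highest utility is B, so B ≻ A ≻ C.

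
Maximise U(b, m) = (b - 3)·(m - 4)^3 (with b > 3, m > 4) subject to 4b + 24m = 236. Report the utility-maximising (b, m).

b* = 11, m* = 8

MU_b = (m−4)^3, MU_m = 3·(b−3)·(m−4)^2.
MRS = (1/3)·(m−4)/(b−3).
Tangency: set MRS = p_b/p_m = 4/24 = 1/6.
So (1/3)·(m − 4)/(b − 3) = 1/6, i.e. (m − 4) = 0.5·(b − 3).
Rewrite the budget in excess-of-subsistence terms: 4·(b − 3) + 24·(m − 4) = 236 − 4·3 − 24·4 = 128.
Substituting, 16·(b − 3) = 128, so b − 3 = 8 and b* = 11.
Then m − 4 = 0.5·8 = 4, so m* = 8.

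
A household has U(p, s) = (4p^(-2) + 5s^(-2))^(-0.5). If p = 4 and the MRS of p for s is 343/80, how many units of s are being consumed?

s = 7

For CES with ρ = -2, MRS = (4/5)·(s/p)^3.
Setting (4/5)·(s/4)^3 = 343/80 gives (s/4)^3 = 343/64, so s/4 = 1.75 and s = 7.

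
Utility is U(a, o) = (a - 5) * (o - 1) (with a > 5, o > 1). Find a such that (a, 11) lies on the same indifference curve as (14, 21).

a = 23

U(14, 21) = 180.
Set U(a, 11) = 180 and solve.
With o = 11: (11 − 1) = 10, so (a − 5) = 180/10 = 18.
So a = 5 + 18 = 23.
Check: U(23, 11) = 180.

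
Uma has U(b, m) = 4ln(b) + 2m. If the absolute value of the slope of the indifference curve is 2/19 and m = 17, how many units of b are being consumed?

b = 19

MU_b = 4/b, MU_m = 2.
MRS = 4/b ÷ 2.
MRS depends only on b: 2/b = 2/19 ⇒ b = 2/(2/19) = 19.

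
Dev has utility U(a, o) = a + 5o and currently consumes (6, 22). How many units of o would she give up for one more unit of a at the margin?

MU_a = 1, MU_o = 5, so MRS = 1/5 = 0.2 at every bundle.
At (6, 22): MRS = 0.2.
So at (6, 22) the consumer would give up 0.2 units of o for one more unit of a.

MRS = 0.2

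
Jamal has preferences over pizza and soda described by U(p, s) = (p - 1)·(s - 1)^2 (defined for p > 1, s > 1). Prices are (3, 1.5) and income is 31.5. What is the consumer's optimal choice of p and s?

MU_p = (s−1)^2, MU_s = 2·(p−1)·(s−1).
MRS = (1/2)·(s−1)/(p−1).
Tangency: set MRS = p_p/p_s = 3/1.5 = 2.
So (1/2)·(s − 1)/(p − 1) = 2, i.e. (s − 1) = 4·(p − 1).
Rewrite the budget in excess-of-subsistence terms: 3·(p − 1) + 1.5·(s − 1) = 31.5 − 3·1 − 1.5·1 = 27.
Substituting, 9·(p − 1) = 27, so p − 1 = 3 and p* = 4.
Then s − 1 = 4·3 = 12, so s* = 13.

p* = 4, s* = 13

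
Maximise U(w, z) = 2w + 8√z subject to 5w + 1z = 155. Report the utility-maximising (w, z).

w* = 11, z* = 100

MU_w = 2, MU_z = 8/(2√z).
MRS = 2 ÷ (8/(2√z)).
Tangency: set MRS = p_w/p_z = 5/1 = 5.
MRS depends only on z: 0.5·√z = 5 ⇒ √z = 5/0.5 = 10 ⇒ z* = 100.
From the budget, 5·w = 155 − 1·100 = 55, so w* = 11.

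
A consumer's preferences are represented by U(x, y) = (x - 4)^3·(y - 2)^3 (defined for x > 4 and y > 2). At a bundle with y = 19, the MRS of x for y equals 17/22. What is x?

MU_x = 3·(x−4)^2·(y−2)^3, MU_y = 3·(x−4)^3·(y−2)^2.
MRS = (y−2)/(x−4).
Substitute y = 19: MRS = 17/(x − 4). Setting this equal to 17/22 gives x − 4 = 17/(17/22) = 22, so x = 26.

x = 26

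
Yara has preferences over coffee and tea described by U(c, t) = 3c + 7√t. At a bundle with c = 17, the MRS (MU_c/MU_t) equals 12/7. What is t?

t = 4

MU_c = 3, MU_t = 7/(2√t).
MRS = 3 ÷ (7/(2√t)).
MRS depends only on t: (6/7)·√t = 12/7 ⇒ √t = (12/7)/(6/7) = 2 ⇒ t = 4.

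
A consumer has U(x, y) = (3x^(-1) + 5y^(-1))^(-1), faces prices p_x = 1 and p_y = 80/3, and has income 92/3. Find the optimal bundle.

For CES with ρ = -1, MRS = (3/5)·(y/x)^2.
Tangency: set MRS = p_x/p_y = 1/(80/3) = 3/80.
So (y/x)^2 = 1/16; taking the square root, y/x = 0.25, i.e. y = 0.25·x.
Substitute into the budget 1·x + (80/3)·y = 92/3: (23/3)·x = 92/3, so x* = 4 and y* = 0.25·4 = 1.

x* = 4, y* = 1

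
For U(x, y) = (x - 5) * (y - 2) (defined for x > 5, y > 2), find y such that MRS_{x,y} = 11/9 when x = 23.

y = 24

MU_x = (y−2), MU_y = (x−5).
MRS = (y−2)/(x−5).
Substitute x = 23: MRS = (y − 2)/18. Setting this equal to 11/9 gives y − 2 = (11/9)·18 = 22, so y = 24.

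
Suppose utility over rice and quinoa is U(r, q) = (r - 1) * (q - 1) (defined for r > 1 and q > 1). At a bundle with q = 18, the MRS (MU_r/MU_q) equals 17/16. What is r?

r = 17

MU_r = (q−1), MU_q = (r−1).
MRS = (q−1)/(r−1).
Substitute q = 18: MRS = 17/(r − 1). Setting this equal to 17/16 gives r − 1 = 17/(17/16) = 16, so r = 17.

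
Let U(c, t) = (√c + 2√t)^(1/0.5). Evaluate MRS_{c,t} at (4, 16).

For CES with ρ = 0.5, MRS = (1/2)·√(t/c).
At (4, 16): MRS = 1.
The indifference curve has slope −1 at this bundle.

MRS = 1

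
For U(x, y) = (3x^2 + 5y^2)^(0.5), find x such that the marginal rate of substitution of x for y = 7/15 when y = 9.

For CES with ρ = 2, MRS = (3/5)·(y/x)^(-1).
Setting (3/5)·(9/x)^(-1) = 7/15 gives (9/x)^(-1) = 7/9, so 9/x = 9/7 and x = 7.

x = 7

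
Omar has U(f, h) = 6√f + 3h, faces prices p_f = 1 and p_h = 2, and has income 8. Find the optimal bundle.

MU_f = 6/(2√f), MU_h = 3.
MRS = 6/(2√f) ÷ 3.
Tangency: set MRS = p_f/p_h = 1/2 = 0.5.
MRS depends only on f: 1/√f = 0.5 ⇒ √f = 1/0.5 = 2 ⇒ f* = 4.
From the budget, 2·h = 8 − 1·4 = 4, so h* = 2.

f* = 4, h* = 2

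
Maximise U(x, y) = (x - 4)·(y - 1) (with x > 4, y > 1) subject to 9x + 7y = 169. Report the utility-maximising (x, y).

x* = 11, y* = 10

MU_x = (y−1), MU_y = (x−4).
MRS = (y−1)/(x−4).
Tangency: set MRS = p_x/p_y = 9/7.
So (y − 1)/(x − 4) = 9/7, i.e. (y − 1) = (9/7)·(x − 4).
Rewrite the budget in excess-of-subsistence terms: 9·(x − 4) + 7·(y − 1) = 169 − 9·4 − 7·1 = 126.
Substituting, 18·(x − 4) = 126, so x − 4 = 7 and x* = 11.
Then y − 1 = (9/7)·7 = 9, so y* = 10.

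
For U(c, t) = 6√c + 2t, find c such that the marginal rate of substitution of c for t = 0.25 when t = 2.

c = 36

MU_c = 6/(2√c), MU_t = 2.
MRS = 6/(2√c) ÷ 2.
MRS depends only on c: 1.5/√c = 0.25 ⇒ √c = 1.5/0.25 = 6 ⇒ c = 36.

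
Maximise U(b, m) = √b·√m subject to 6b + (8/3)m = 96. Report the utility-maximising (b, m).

MU_b = 0.5·b^(-0.5)·√m and MU_m = 0.5·√b·m^(-0.5).
MRS = MU_b/MU_m = m/b.
Tangency: set MRS = p_b/p_m = 6/(8/3) = 2.25.
So m/b = 2.25, i.e. m = 2.25·b.
Substitute into the budget 6·b + (8/3)·m = 96: 12·b = 96, so b* = 8.
Then m* = 2.25·8 = 18.

b* = 8, m* = 18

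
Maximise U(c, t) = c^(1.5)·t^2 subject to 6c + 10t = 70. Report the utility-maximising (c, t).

MU_c = 1.5·√c·t^2 and MU_t = 2·c^(1.5)·t.
MRS = MU_c/MU_t = (0.75)·t/c.
Tangency: set MRS = p_c/p_t = 6/10 = 0.6.
So (0.75)·t/c = 0.6, i.e. t = 0.8·c.
Substitute into the budget 6·c + 10·t = 70: 14·c = 70, so c* = 5.
Then t* = 0.8·5 = 4.

c* = 5, t* = 4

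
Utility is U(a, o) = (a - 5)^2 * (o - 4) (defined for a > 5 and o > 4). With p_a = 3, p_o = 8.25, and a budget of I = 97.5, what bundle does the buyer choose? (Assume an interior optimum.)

MU_a = 2·(a−5)·(o−4), MU_o = (a−5)^2.
MRS = (2/1)·(o−4)/(a−5).
Tangency: set MRS = p_a/p_o = 3/8.25 = 4/11.
So (2/1)·(o − 4)/(a − 5) = 4/11, i.e. (o − 4) = (2/11)·(a − 5).
Rewrite the budget in excess-of-subsistence terms: 3·(a − 5) + 8.25·(o − 4) = 97.5 − 3·5 − 8.25·4 = 49.5.
Substituting, 4.5·(a − 5) = 49.5, so a − 5 = 11 and a* = 16.
Then o − 4 = (2/11)·11 = 2, so o* = 6.

a* = 16, o* = 6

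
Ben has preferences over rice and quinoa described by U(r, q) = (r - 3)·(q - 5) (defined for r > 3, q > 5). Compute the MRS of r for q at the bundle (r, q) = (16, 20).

MRS = 15/13

MU_r = (q−5), MU_q = (r−3).
MRS = (q−5)/(r−3).
At (16, 20): MRS = 15/13.
So at (16, 20) the consumer would give up 15/13 units of q for one more unit of r.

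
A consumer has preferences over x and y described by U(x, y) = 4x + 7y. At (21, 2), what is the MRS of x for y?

MRS = 4/7

MU_x = 4, MU_y = 7, so MRS = 4/7 at every bundle.
At (21, 2): MRS = 4/7.
The indifference curve has slope −4/7 at this bundle.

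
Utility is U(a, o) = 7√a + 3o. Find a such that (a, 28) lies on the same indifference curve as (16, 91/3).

U(16, 91/3) = 119.
Set U(a, 28) = 119 and solve.
With o = 28: 7√a = 119 − 3·28 = 35, so √a = 5 and a = 25.
Check: U(25, 28) = 119.

a = 25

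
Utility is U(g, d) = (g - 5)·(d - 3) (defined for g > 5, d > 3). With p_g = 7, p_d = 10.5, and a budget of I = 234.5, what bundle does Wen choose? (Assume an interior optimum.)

MU_g = (d−3), MU_d = (g−5).
MRS = (d−3)/(g−5).
Tangency: set MRS = p_g/p_d = 7/10.5 = 2/3.
So (d − 3)/(g − 5) = 2/3, i.e. (d − 3) = (2/3)·(g − 5).
Rewrite the budget in excess-of-subsistence terms: 7·(g − 5) + 10.5·(d − 3) = 234.5 − 7·5 − 10.5·3 = 168.
Substituting, 14·(g − 5) = 168, so g − 5 = 12 and g* = 17.
Then d − 3 = (2/3)·12 = 8, so d* = 11.

g* = 17, d* = 11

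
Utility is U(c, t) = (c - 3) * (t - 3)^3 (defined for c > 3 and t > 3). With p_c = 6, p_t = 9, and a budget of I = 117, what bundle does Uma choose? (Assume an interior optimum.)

MU_c = (t−3)^3, MU_t = 3·(c−3)·(t−3)^2.
MRS = (1/3)·(t−3)/(c−3).
Tangency: set MRS = p_c/p_t = 6/9 = 2/3.
So (1/3)·(t − 3)/(c − 3) = 2/3, i.e. (t − 3) = 2·(c − 3).
Rewrite the budget in excess-of-subsistence terms: 6·(c − 3) + 9·(t − 3) = 117 − 6·3 − 9·3 = 72.
Substituting, 24·(c − 3) = 72, so c − 3 = 3 and c* = 6.
Then t − 3 = 2·3 = 6, so t* = 9.

c* = 6, t* = 9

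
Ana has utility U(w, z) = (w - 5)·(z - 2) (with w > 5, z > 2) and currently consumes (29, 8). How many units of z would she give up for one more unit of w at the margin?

MU_w = (z−2), MU_z = (w−5).
MRS = (z−2)/(w−5).
At (29, 8): MRS = 0.25.
So at (29, 8) the consumer would give up 0.25 units of z for one more unit of w.

MRS = 0.25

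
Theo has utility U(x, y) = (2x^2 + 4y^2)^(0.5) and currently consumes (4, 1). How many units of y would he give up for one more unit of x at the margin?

For CES with ρ = 2, MRS = (2/4)·(y/x)^(-1).
At (4, 1): MRS = 2.
The indifference curve has slope −2 at this bundle.

MRS = 2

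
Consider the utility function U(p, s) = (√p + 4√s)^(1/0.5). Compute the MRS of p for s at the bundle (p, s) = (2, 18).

MRS = 0.75

For CES with ρ = 0.5, MRS = (1/4)·√(s/p).
At (2, 18): MRS = 0.75.
So at (2, 18) the consumer would give up 0.75 units of s for one more unit of p.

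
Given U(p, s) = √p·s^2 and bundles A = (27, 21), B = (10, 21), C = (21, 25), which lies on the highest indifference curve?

Bundle C

Evaluate utility at each bundle:
U(A) = 2291.503.
U(B) = 1394.564.
U(C) = 2864.110.
Highest utility is C, so C ≻ A ≻ B.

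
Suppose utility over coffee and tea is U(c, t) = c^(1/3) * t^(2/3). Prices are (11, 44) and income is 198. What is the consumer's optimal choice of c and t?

MU_c = 1/3·c^(-2/3)·t^(2/3) and MU_t = 2/3·c^(1/3)·t^(-1/3).
MRS = MU_c/MU_t = (0.5)·t/c.
Tangency: set MRS = p_c/p_t = 11/44 = 0.25.
So (0.5)·t/c = 0.25, i.e. t = 0.5·c.
Substitute into the budget 11·c + 44·t = 198: 33·c = 198, so c* = 6.
Then t* = 0.5·6 = 3.

c* = 6, t* = 3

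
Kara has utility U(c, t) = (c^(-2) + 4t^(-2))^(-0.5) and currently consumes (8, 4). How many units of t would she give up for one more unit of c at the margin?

For CES with ρ = -2, MRS = (1/4)·(t/c)^3.
At (8, 4): MRS = 1/32.
So at (8, 4) the consumer would give up 1/32 units of t for one more unit of c.

MRS = 1/32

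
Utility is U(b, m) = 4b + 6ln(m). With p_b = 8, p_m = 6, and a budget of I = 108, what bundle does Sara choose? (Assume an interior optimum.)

b* = 12, m* = 2

MU_b = 4, MU_m = 6/m.
MRS = 4 ÷ (6/m).
Tangency: set MRS = p_b/p_m = 8/6 = 4/3.
MRS depends only on m: (2/3)·m = 4/3 ⇒ m* = (4/3)/(2/3) = 2.
From the budget, 8·b = 108 − 6·2 = 96, so b* = 12.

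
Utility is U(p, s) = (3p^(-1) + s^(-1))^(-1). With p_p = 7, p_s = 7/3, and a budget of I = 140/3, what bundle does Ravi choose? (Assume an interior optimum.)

p* = 5, s* = 5

For CES with ρ = -1, MRS = (3/1)·(s/p)^2.
Tangency: set MRS = p_p/p_s = 7/(7/3) = 3.
So (s/p)^2 = 1; taking the square root, s/p = 1, i.e. s = p.
Substitute into the budget 7·p + (7/3)·s = 140/3: (28/3)·p = 140/3, so p* = 5 and s* = 5.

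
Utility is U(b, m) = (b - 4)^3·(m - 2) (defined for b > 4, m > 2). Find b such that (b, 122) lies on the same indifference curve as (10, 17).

U(10, 17) = 3240.
Set U(b, 122) = 3240 and solve.
With m = 122: (122 − 2) = 120, so (b − 4)^3 = 3240/120 = 27.
Taking the cube root (with b > 4): b − 4 = 3, so b = 7.
Check: U(7, 122) = 3240.

b = 7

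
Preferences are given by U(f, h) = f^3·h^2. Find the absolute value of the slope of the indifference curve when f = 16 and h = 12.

MRS = 1.125

MU_f = 3·f^2·h^2 and MU_h = 2·f^3·h.
MRS = MU_f/MU_h = (3/2)·h/f.
At (16, 12): MRS = 1.125.
The indifference curve has slope −1.125 at this bundle.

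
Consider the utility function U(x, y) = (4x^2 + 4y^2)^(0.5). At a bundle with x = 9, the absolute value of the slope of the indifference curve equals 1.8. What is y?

For CES with ρ = 2, MRS = (y/x)^(-1).
Setting (y/9)^(-1) = 1.8 gives y/9 = 5/9 and y = 5.

y = 5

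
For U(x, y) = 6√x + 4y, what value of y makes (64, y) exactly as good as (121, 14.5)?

y = 19

U(121, 14.5) = 124.
Set U(64, y) = 124 and solve.
With x = 64: √64 = 8, so 4y = 124 − 6·8 = 76 and y = 19.
Check: U(64, 19) = 124.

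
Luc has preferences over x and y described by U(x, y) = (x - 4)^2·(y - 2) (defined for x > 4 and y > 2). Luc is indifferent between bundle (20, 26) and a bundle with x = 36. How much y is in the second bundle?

y = 8

U(20, 26) = 6144.
Set U(36, y) = 6144 and solve.
With x = 36: (36 − 4)^2 = 1024, so (y − 2) = 6144/1024 = 6.
So y = 2 + 6 = 8.
Check: U(36, 8) = 6144.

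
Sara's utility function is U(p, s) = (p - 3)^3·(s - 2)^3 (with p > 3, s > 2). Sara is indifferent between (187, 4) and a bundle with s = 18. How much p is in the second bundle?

p = 26

U(187, 4) = 49836032.
Set U(p, 18) = 49836032 and solve.
With s = 18: (18 − 2)^3 = 4096, so (p − 3)^3 = 49836032/4096 = 12167.
Taking the cube root (with p > 3): p − 3 = 23, so p = 26.
Check: U(26, 18) = 49836032.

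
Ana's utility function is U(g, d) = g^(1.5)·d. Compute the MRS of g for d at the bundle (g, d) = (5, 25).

MRS = 7.5

MU_g = 1.5·√g·d and MU_d = g^(1.5).
MRS = MU_g/MU_d = (1.5)·d/g.
At (5, 25): MRS = 7.5.
That is, one extra unit of g is worth 7.5 units of d at the margin.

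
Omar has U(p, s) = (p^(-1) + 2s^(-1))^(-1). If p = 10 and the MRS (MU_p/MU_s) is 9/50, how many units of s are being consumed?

s = 6

For CES with ρ = -1, MRS = (1/2)·(s/p)^2.
Setting (1/2)·(s/10)^2 = 9/50 gives (s/10)^2 = 9/25, so s/10 = 0.6 and s = 6.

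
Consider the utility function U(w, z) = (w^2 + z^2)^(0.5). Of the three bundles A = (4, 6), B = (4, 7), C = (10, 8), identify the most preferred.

Bundle C

Evaluate utility at each bundle:
U(A) = 7.211.
U(B) = 8.062.
U(C) = 12.806.
Highest utility is C, so C ≻ B ≻ A.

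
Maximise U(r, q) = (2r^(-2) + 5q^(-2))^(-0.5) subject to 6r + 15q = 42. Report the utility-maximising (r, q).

r* = 2, q* = 2

For CES with ρ = -2, MRS = (2/5)·(q/r)^3.
Tangency: set MRS = p_r/p_q = 6/15 = 0.4.
So (q/r)^3 = 1; taking the cube root, q/r = 1, i.e. q = r.
Substitute into the budget 6·r + 15·q = 42: 21·r = 42, so r* = 2 and q* = 2.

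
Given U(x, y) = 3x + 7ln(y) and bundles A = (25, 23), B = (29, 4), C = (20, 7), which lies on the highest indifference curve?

Bundle A

Evaluate utility at each bundle:
U(A) = 96.948.
U(B) = 96.704.
U(C) = 73.621.
Highest utility is A, so A ≻ B ≻ C.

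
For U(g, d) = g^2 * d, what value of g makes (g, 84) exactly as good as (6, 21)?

U(6, 21) = 756.
Set U(g, 84) = 756 and solve.
With d = 84: g^2 = 756/84 = 9; taking the square root, g = 3.
Check: U(3, 84) = 756.

g = 3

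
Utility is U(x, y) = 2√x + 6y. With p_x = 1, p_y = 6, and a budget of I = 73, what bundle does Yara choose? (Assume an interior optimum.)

MU_x = 2/(2√x), MU_y = 6.
MRS = 2/(2√x) ÷ 6.
Tangency: set MRS = p_x/p_y = 1/6.
MRS depends only on x: (1/6)/√x = 1/6 ⇒ √x = (1/6)/(1/6) = 1 ⇒ x* = 1.
From the budget, 6·y = 73 − 1·1 = 72, so y* = 12.

x* = 1, y* = 12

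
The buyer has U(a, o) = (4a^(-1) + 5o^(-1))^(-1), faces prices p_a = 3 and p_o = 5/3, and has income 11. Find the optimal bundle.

a* = 2, o* = 3

For CES with ρ = -1, MRS = (4/5)·(o/a)^2.
Tangency: set MRS = p_a/p_o = 3/(5/3) = 1.8.
So (o/a)^2 = 2.25; taking the square root, o/a = 1.5, i.e. o = 1.5·a.
Substitute into the budget 3·a + (5/3)·o = 11: 5.5·a = 11, so a* = 2 and o* = 1.5·2 = 3.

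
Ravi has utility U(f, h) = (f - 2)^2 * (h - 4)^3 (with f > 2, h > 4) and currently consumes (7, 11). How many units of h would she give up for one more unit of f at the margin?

MU_f = 2·(f−2)·(h−4)^3, MU_h = 3·(f−2)^2·(h−4)^2.
MRS = (2/3)·(h−4)/(f−2).
At (7, 11): MRS = 14/15.
The indifference curve has slope −14/15 at this bundle.

MRS = 14/15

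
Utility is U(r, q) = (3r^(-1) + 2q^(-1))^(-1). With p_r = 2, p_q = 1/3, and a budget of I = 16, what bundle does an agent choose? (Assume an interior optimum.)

For CES with ρ = -1, MRS = (3/2)·(q/r)^2.
Tangency: set MRS = p_r/p_q = 2/(1/3) = 6.
So (q/r)^2 = 4; taking the square root, q/r = 2, i.e. q = 2·r.
Substitute into the budget 2·r + (1/3)·q = 16: (8/3)·r = 16, so r* = 6 and q* = 2·6 = 12.

r* = 6, q* = 12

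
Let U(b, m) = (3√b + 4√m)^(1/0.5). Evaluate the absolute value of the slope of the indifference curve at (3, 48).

MRS = 3

For CES with ρ = 0.5, MRS = (3/4)·√(m/b).
At (3, 48): MRS = 3.
So at (3, 48) the consumer would give up 3 units of m for one more unit of b.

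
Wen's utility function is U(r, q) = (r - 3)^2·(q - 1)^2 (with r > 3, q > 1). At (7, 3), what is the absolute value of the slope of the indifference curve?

MRS = 0.5

MU_r = 2·(r−3)·(q−1)^2, MU_q = 2·(r−3)^2·(q−1).
MRS = (q−1)/(r−3).
At (7, 3): MRS = 0.5.
That is, one extra unit of r is worth 0.5 units of q at the margin.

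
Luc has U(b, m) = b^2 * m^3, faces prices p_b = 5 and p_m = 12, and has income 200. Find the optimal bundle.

b* = 16, m* = 10

MU_b = 2·b·m^3 and MU_m = 3·b^2·m^2.
MRS = MU_b/MU_m = (2/3)·m/b.
Tangency: set MRS = p_b/p_m = 5/12.
So (2/3)·m/b = 5/12, i.e. m = 0.625·b.
Substitute into the budget 5·b + 12·m = 200: 12.5·b = 200, so b* = 16.
Then m* = 0.625·16 = 10.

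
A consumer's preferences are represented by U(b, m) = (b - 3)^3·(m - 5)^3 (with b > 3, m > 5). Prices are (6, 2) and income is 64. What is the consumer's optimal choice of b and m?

b* = 6, m* = 14

MU_b = 3·(b−3)^2·(m−5)^3, MU_m = 3·(b−3)^3·(m−5)^2.
MRS = (m−5)/(b−3).
Tangency: set MRS = p_b/p_m = 6/2 = 3.
So (m − 5)/(b − 3) = 3, i.e. (m − 5) = 3·(b − 3).
Rewrite the budget in excess-of-subsistence terms: 6·(b − 3) + 2·(m − 5) = 64 − 6·3 − 2·5 = 36.
Substituting, 12·(b − 3) = 36, so b − 3 = 3 and b* = 6.
Then m − 5 = 3·3 = 9, so m* = 14.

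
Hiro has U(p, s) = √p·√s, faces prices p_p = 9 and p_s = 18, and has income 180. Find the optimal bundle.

MU_p = 0.5·p^(-0.5)·√s and MU_s = 0.5·√p·s^(-0.5).
MRS = MU_p/MU_s = s/p.
Tangency: set MRS = p_p/p_s = 9/18 = 0.5.
So s/p = 0.5, i.e. s = 0.5·p.
Substitute into the budget 9·p + 18·s = 180: 18·p = 180, so p* = 10.
Then s* = 0.5·10 = 5.

p* = 10, s* = 5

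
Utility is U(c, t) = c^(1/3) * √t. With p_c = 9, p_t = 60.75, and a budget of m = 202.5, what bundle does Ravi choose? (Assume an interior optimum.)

MU_c = 1/3·c^(-2/3)·√t and MU_t = 0.5·c^(1/3)·t^(-0.5).
MRS = MU_c/MU_t = (2/3)·t/c.
Tangency: set MRS = p_c/p_t = 9/60.75 = 4/27.
So (2/3)·t/c = 4/27, i.e. t = (2/9)·c.
Substitute into the budget 9·c + 60.75·t = 202.5: 22.5·c = 202.5, so c* = 9.
Then t* = (2/9)·9 = 2.

c* = 9, t* = 2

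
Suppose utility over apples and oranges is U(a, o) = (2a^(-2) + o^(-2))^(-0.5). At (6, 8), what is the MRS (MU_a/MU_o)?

For CES with ρ = -2, MRS = (2/1)·(o/a)^3.
At (6, 8): MRS = 128/27.
So at (6, 8) the consumer would give up 128/27 units of o for one more unit of a.

MRS = 128/27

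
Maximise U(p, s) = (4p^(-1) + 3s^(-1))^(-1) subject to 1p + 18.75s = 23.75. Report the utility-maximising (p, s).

For CES with ρ = -1, MRS = (4/3)·(s/p)^2.
Tangency: set MRS = p_p/p_s = 1/18.75 = 4/75.
So (s/p)^2 = 1/25; taking the square root, s/p = 0.2, i.e. s = 0.2·p.
Substitute into the budget 1·p + 18.75·s = 23.75: 4.75·p = 23.75, so p* = 5 and s* = 0.2·5 = 1.

p* = 5, s* = 1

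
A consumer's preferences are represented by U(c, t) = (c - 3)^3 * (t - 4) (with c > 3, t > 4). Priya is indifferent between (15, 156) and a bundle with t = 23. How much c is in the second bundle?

U(15, 156) = 262656.
Set U(c, 23) = 262656 and solve.
With t = 23: (23 − 4) = 19, so (c − 3)^3 = 262656/19 = 13824.
Taking the cube root (with c > 3): c − 3 = 24, so c = 27.
Check: U(27, 23) = 262656.

c = 27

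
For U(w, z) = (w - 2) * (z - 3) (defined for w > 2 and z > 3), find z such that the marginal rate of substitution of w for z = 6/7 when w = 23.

z = 21

MU_w = (z−3), MU_z = (w−2).
MRS = (z−3)/(w−2).
Substitute w = 23: MRS = (z − 3)/21. Setting this equal to 6/7 gives z − 3 = (6/7)·21 = 18, so z = 21.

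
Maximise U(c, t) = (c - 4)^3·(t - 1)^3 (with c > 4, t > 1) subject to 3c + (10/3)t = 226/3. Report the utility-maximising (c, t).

MU_c = 3·(c−4)^2·(t−1)^3, MU_t = 3·(c−4)^3·(t−1)^2.
MRS = (t−1)/(c−4).
Tangency: set MRS = p_c/p_t = 3/(10/3) = 0.9.
So (t − 1)/(c − 4) = 0.9, i.e. (t − 1) = 0.9·(c − 4).
Rewrite the budget in excess-of-subsistence terms: 3·(c − 4) + (10/3)·(t − 1) = 226/3 − 3·4 − (10/3)·1 = 60.
Substituting, 6·(c − 4) = 60, so c − 4 = 10 and c* = 14.
Then t − 1 = 0.9·10 = 9, so t* = 10.

c* = 14, t* = 10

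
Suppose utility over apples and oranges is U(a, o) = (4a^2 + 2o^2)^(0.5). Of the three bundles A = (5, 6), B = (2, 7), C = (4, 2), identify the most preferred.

Bundle A

Evaluate utility at each bundle:
U(A) = 13.115.
U(B) = 10.677.
U(C) = 8.485.
Highest utility is A, so A ≻ B ≻ C.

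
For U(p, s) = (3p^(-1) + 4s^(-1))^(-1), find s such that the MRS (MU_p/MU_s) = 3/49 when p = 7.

For CES with ρ = -1, MRS = (3/4)·(s/p)^2.
Setting (3/4)·(s/7)^2 = 3/49 gives (s/7)^2 = 4/49, so s/7 = 2/7 and s = 2.

s = 2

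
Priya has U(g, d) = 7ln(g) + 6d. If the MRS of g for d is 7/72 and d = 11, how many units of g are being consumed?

MU_g = 7/g, MU_d = 6.
MRS = 7/g ÷ 6.
MRS depends only on g: (7/6)/g = 7/72 ⇒ g = (7/6)/(7/72) = 12.

g = 12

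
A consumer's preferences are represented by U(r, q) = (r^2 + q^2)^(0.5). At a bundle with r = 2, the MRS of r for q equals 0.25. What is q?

q = 8

For CES with ρ = 2, MRS = (q/r)^(-1).
Setting (q/2)^(-1) = 0.25 gives q/2 = 4 and q = 8.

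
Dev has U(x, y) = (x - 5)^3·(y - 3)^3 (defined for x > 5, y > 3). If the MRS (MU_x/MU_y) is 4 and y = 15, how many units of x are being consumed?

MU_x = 3·(x−5)^2·(y−3)^3, MU_y = 3·(x−5)^3·(y−3)^2.
MRS = (y−3)/(x−5).
Substitute y = 15: MRS = 12/(x − 5). Setting this equal to 4 gives x − 5 = 12/4 = 3, so x = 8.

x = 8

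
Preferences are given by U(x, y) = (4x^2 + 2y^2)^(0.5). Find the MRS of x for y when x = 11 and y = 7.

MRS = 22/7

For CES with ρ = 2, MRS = (4/2)·(y/x)^(-1).
At (11, 7): MRS = 22/7.
The indifference curve has slope −22/7 at this bundle.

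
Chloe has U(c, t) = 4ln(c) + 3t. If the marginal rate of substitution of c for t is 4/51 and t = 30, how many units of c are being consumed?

c = 17

MU_c = 4/c, MU_t = 3.
MRS = 4/c ÷ 3.
MRS depends only on c: (4/3)/c = 4/51 ⇒ c = (4/3)/(4/51) = 17.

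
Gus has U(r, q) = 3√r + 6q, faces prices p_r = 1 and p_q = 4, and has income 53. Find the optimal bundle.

MU_r = 3/(2√r), MU_q = 6.
MRS = 3/(2√r) ÷ 6.
Tangency: set MRS = p_r/p_q = 1/4 = 0.25.
MRS depends only on r: 0.25/√r = 0.25 ⇒ √r = 0.25/0.25 = 1 ⇒ r* = 1.
From the budget, 4·q = 53 − 1·1 = 52, so q* = 13.

r* = 1, q* = 13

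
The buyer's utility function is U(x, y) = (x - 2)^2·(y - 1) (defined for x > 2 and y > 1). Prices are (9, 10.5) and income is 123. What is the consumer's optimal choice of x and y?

MU_x = 2·(x−2)·(y−1), MU_y = (x−2)^2.
MRS = (2/1)·(y−1)/(x−2).
Tangency: set MRS = p_x/p_y = 9/10.5 = 6/7.
So (2/1)·(y − 1)/(x − 2) = 6/7, i.e. (y − 1) = (3/7)·(x − 2).
Rewrite the budget in excess-of-subsistence terms: 9·(x − 2) + 10.5·(y − 1) = 123 − 9·2 − 10.5·1 = 94.5.
Substituting, 13.5·(x − 2) = 94.5, so x − 2 = 7 and x* = 9.
Then y − 1 = (3/7)·7 = 3, so y* = 4.

x* = 9, y* = 4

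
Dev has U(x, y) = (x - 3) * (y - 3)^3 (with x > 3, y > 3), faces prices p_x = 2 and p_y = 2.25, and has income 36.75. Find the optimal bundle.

MU_x = (y−3)^3, MU_y = 3·(x−3)·(y−3)^2.
MRS = (1/3)·(y−3)/(x−3).
Tangency: set MRS = p_x/p_y = 2/2.25 = 8/9.
So (1/3)·(y − 3)/(x − 3) = 8/9, i.e. (y − 3) = (8/3)·(x − 3).
Rewrite the budget in excess-of-subsistence terms: 2·(x − 3) + 2.25·(y − 3) = 36.75 − 2·3 − 2.25·3 = 24.
Substituting, 8·(x − 3) = 24, so x − 3 = 3 and x* = 6.
Then y − 3 = (8/3)·3 = 8, so y* = 11.

x* = 6, y* = 11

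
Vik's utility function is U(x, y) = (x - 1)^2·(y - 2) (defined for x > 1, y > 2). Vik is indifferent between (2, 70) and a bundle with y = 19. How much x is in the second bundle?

U(2, 70) = 68.
Set U(x, 19) = 68 and solve.
With y = 19: (19 − 2) = 17, so (x − 1)^2 = 68/17 = 4.
Taking the square root (with x > 1): x − 1 = 2, so x = 3.
Check: U(3, 19) = 68.

x = 3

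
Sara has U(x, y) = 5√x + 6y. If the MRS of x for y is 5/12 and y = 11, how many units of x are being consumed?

x = 1

MU_x = 5/(2√x), MU_y = 6.
MRS = 5/(2√x) ÷ 6.
MRS depends only on x: (5/12)/√x = 5/12 ⇒ √x = (5/12)/(5/12) = 1 ⇒ x = 1.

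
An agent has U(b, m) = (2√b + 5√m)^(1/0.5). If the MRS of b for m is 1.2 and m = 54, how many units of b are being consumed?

For CES with ρ = 0.5, MRS = (2/5)·√(m/b).
Setting (2/5)·√(54/b) = 1.2 gives √(54/b) = 3, so 54/b = 9 and b = 6.

b = 6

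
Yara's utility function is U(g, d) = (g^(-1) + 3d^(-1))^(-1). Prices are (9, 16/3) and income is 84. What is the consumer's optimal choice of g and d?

For CES with ρ = -1, MRS = (1/3)·(d/g)^2.
Tangency: set MRS = p_g/p_d = 9/(16/3) = 27/16.
So (d/g)^2 = 81/16; taking the square root, d/g = 2.25, i.e. d = 2.25·g.
Substitute into the budget 9·g + (16/3)·d = 84: 21·g = 84, so g* = 4 and d* = 2.25·4 = 9.

g* = 4, d* = 9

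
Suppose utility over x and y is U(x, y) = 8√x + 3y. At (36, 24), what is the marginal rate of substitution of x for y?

MRS = 2/9

MU_x = 8/(2√x), MU_y = 3.
MRS = 8/(2√x) ÷ 3.
At (36, 24): MRS = 2/9.
That is, one extra unit of x is worth 2/9 units of y at the margin.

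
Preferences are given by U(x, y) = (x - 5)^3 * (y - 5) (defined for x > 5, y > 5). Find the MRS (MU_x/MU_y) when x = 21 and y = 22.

MU_x = 3·(x−5)^2·(y−5), MU_y = (x−5)^3.
MRS = (3/1)·(y−5)/(x−5).
At (21, 22): MRS = 51/16.
So at (21, 22) the consumer would give up 51/16 units of y for one more unit of x.

MRS = 51/16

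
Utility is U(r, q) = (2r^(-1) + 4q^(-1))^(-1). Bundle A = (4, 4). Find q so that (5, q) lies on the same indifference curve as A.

U depends on (r, q) only through S = 2r^(-1) + 4q^(-1), so equal utility means equal S. At (4, 4): S = 1.5.
With r = 5: 2·5^(-1) = 0.4, so 4q^(-1) = 1.5 − 0.4 = 1.1, i.e. q^(-1) = 11/40.
Hence q = 1/(11/40) = 40/11.
Check: U(5, 40/11) = 0.6667.

q = 40/11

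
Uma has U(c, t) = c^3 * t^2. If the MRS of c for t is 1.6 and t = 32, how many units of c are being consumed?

c = 30

MU_c = 3·c^2·t^2 and MU_t = 2·c^3·t.
MRS = MU_c/MU_t = (3/2)·t/c.
Substitute t = 32: MRS = 48/c. Setting 48/c = 1.6 gives c = 48/1.6 = 30.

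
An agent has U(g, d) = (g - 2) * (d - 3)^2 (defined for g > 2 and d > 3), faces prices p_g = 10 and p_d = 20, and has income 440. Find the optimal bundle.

g* = 14, d* = 15

MU_g = (d−3)^2, MU_d = 2·(g−2)·(d−3).
MRS = (1/2)·(d−3)/(g−2).
Tangency: set MRS = p_g/p_d = 10/20 = 0.5.
So (1/2)·(d − 3)/(g − 2) = 0.5, i.e. (d − 3) = (g − 2).
Rewrite the budget in excess-of-subsistence terms: 10·(g − 2) + 20·(d − 3) = 440 − 10·2 − 20·3 = 360.
Substituting, 30·(g − 2) = 360, so g − 2 = 12 and g* = 14.
Then d − 3 = 12, so d* = 15.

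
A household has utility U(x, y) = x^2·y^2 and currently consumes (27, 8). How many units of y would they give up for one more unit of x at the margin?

MRS = 8/27

MU_x = 2·x·y^2 and MU_y = 2·x^2·y.
MRS = MU_x/MU_y = y/x.
At (27, 8): MRS = 8/27.
So at (27, 8) the consumer would give up 8/27 units of y for one more unit of x.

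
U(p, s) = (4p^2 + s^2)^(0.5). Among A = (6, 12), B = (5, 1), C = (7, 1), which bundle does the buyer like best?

Bundle A

Evaluate utility at each bundle:
U(A) = 16.971.
U(B) = 10.050.
U(C) = 14.036.
Highest utility is A, so A ≻ C ≻ B.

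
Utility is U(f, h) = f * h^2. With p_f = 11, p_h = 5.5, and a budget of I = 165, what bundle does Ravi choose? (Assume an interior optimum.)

MU_f = h^2 and MU_h = 2·f·h.
MRS = MU_f/MU_h = (1/2)·h/f.
Tangency: set MRS = p_f/p_h = 11/5.5 = 2.
So (1/2)·h/f = 2, i.e. h = 4·f.
Substitute into the budget 11·f + 5.5·h = 165: 33·f = 165, so f* = 5.
Then h* = 4·5 = 20.

f* = 5, h* = 20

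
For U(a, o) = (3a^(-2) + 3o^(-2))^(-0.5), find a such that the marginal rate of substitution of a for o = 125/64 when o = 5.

a = 4

For CES with ρ = -2, MRS = (o/a)^3.
Setting (5/a)^3 = 125/64 gives 5/a = 1.25 and a = 4.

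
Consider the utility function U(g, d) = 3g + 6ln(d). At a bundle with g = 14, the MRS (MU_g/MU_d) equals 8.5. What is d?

d = 17

MU_g = 3, MU_d = 6/d.
MRS = 3 ÷ (6/d).
MRS depends only on d: 0.5·d = 8.5 ⇒ d = 8.5/0.5 = 17.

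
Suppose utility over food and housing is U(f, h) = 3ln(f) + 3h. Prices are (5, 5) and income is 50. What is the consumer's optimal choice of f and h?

f* = 1, h* = 9

MU_f = 3/f, MU_h = 3.
MRS = 3/f ÷ 3.
Tangency: set MRS = p_f/p_h = 5/5 = 1.
MRS depends only on f: 1/f = 1 ⇒ f* = 1/1 = 1.
From the budget, 5·h = 50 − 5·1 = 45, so h* = 9.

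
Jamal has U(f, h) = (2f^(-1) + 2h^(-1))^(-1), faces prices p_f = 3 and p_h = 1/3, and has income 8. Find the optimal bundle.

For CES with ρ = -1, MRS = (h/f)^2.
Tangency: set MRS = p_f/p_h = 3/(1/3) = 9.
So (h/f)^2 = 9; taking the square root, h/f = 3, i.e. h = 3·f.
Substitute into the budget 3·f + (1/3)·h = 8: 4·f = 8, so f* = 2 and h* = 3·2 = 6.

f* = 2, h* = 6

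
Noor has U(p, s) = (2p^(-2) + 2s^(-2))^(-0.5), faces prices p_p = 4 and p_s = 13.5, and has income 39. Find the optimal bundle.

For CES with ρ = -2, MRS = (s/p)^3.
Tangency: set MRS = p_p/p_s = 4/13.5 = 8/27.
So (s/p)^3 = 8/27; taking the cube root, s/p = 2/3, i.e. s = (2/3)·p.
Substitute into the budget 4·p + 13.5·s = 39: 13·p = 39, so p* = 3 and s* = (2/3)·3 = 2.

p* = 3, s* = 2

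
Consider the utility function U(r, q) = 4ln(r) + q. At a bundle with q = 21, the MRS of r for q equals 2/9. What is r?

r = 18

MU_r = 4/r, MU_q = 1.
MRS = 4/r ÷ 1.
MRS depends only on r: 4/r = 2/9 ⇒ r = 4/(2/9) = 18.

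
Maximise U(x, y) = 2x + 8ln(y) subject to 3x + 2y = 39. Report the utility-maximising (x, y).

MU_x = 2, MU_y = 8/y.
MRS = 2 ÷ (8/y).
Tangency: set MRS = p_x/p_y = 3/2 = 1.5.
MRS depends only on y: 0.25·y = 1.5 ⇒ y* = 1.5/0.25 = 6.
From the budget, 3·x = 39 − 2·6 = 27, so x* = 9.

x* = 9, y* = 6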